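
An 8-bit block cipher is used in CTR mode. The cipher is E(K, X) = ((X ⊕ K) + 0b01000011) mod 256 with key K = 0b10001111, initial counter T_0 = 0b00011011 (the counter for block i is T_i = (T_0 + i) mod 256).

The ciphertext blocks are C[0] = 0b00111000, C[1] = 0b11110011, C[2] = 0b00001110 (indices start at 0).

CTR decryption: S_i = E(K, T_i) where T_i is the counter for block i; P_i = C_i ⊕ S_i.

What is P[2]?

P[2]: T = 0b00011101, S = E(K, T) = 0b11010101; 0b00001110 ⊕ 0b11010101 = 0b11011011.

P[2] = 0b11011011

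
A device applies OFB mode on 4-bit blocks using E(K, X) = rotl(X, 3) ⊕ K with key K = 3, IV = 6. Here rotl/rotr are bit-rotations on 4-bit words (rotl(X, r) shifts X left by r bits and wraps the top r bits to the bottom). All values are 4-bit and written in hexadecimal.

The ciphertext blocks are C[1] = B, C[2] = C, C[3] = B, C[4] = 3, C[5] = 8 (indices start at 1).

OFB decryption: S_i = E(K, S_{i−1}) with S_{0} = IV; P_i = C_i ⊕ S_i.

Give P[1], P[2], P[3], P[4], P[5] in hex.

P[1] = B, P[2] = F, P[3] = 1, P[4] = 5, P[5] = 8

P[1]: S = E(K, 6) = 0; B ⊕ 0 = B.
P[2]: S = E(K, 0) = 3; C ⊕ 3 = F.
P[3]: S = E(K, 3) = A; B ⊕ A = 1.
P[4]: S = E(K, A) = 6; 3 ⊕ 6 = 5.
P[5]: S = E(K, 6) = 0; 8 ⊕ 0 = 8.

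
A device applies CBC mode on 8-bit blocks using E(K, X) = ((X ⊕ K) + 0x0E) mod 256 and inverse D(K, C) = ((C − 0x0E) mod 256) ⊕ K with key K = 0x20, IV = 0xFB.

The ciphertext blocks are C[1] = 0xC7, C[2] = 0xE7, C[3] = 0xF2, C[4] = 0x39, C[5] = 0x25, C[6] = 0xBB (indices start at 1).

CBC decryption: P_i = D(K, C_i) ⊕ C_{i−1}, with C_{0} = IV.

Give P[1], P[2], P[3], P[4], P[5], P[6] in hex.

P[1] = 0x62, P[2] = 0x3E, P[3] = 0x23, P[4] = 0xF9, P[5] = 0x0E, P[6] = 0xA8

P[1]: D(K, 0xC7) = 0x99; 0x99 ⊕ 0xFB = 0x62.
P[2]: D(K, 0xE7) = 0xF9; 0xF9 ⊕ 0xC7 = 0x3E.
P[3]: D(K, 0xF2) = 0xC4; 0xC4 ⊕ 0xE7 = 0x23.
P[4]: D(K, 0x39) = 0x0B; 0x0B ⊕ 0xF2 = 0xF9.
P[5]: D(K, 0x25) = 0x37; 0x37 ⊕ 0x39 = 0x0E.
P[6]: D(K, 0xBB) = 0x8D; 0x8D ⊕ 0x25 = 0xA8.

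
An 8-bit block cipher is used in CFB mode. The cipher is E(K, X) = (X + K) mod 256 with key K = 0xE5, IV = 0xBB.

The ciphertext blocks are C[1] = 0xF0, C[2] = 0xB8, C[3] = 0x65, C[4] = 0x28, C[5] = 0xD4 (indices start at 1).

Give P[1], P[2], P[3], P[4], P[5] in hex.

CFB decryption: P_i = C_i ⊕ E(K, C_{i−1}), with C_{0} = IV.
P[1]: E(K, 0xBB) = 0xA0; 0xF0 ⊕ 0xA0 = 0x50.
P[2]: E(K, 0xF0) = 0xD5; 0xB8 ⊕ 0xD5 = 0x6D.
P[3]: E(K, 0xB8) = 0x9D; 0x65 ⊕ 0x9D = 0xF8.
P[4]: E(K, 0x65) = 0x4A; 0x28 ⊕ 0x4A = 0x62.
P[5]: E(K, 0x28) = 0x0D; 0xD4 ⊕ 0x0D = 0xD9.

P[1] = 0x50, P[2] = 0x6D, P[3] = 0xF8, P[4] = 0x62, P[5] = 0xD9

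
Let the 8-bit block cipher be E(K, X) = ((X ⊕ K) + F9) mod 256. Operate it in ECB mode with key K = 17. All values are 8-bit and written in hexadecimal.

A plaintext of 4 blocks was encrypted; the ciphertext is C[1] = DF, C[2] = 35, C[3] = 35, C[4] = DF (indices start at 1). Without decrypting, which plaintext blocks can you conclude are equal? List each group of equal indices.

ECB encrypts each block independently with the same key, so equal ciphertext blocks imply equal plaintext blocks.
C[1] = C[4] = DF, so P[1] = P[4].
C[2] = C[3] = 35, so P[2] = P[3].

P[1] = P[4]; P[2] = P[3]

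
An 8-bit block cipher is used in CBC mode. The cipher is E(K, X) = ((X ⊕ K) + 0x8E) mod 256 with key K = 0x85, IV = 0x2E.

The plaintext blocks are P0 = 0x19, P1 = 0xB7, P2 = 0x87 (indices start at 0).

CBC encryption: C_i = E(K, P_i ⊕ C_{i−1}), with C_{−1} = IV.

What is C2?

C2 = 0x90

C0: P0 ⊕ 0x2E = 0x37; E(K, 0x37) = 0x40.
C1: P1 ⊕ 0x40 = 0xF7; E(K, 0xF7) = 0x00.
C2: P2 ⊕ 0x00 = 0x87; E(K, 0x87) = 0x90.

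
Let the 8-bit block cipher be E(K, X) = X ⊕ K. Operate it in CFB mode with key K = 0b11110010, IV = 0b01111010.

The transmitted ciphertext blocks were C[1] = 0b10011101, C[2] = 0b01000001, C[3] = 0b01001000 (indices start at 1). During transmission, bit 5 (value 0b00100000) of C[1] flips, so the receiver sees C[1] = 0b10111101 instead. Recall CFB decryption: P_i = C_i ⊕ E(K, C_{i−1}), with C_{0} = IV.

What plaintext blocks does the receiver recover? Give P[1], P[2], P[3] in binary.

P[1] = 0b00110101, P[2] = 0b00001110, P[3] = 0b11111011

Only C[1] changed, to 0b10111101. In CFB, a change in C_i flips the same bit in P_i and garbles P_{i+1}. Decrypting the received ciphertext:
P[1]: E(K, 0b01111010) = 0b10001000; 0b10111101 ⊕ 0b10001000 = 0b00110101.
P[2]: E(K, 0b10111101) = 0b01001111; 0b01000001 ⊕ 0b01001111 = 0b00001110.
P[3]: E(K, 0b01000001) = 0b10110011; 0b01001000 ⊕ 0b10110011 = 0b11111011.
Blocks that differ from the original plaintext: P[1], P[2].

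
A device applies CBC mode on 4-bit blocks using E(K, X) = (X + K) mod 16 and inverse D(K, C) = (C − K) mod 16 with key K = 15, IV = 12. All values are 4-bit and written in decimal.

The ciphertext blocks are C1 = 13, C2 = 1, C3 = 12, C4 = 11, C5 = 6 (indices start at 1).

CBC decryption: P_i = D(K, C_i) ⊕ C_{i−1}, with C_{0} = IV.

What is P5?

P5: D(K, 6) = 7; 7 ⊕ 11 = 12.

P5 = 12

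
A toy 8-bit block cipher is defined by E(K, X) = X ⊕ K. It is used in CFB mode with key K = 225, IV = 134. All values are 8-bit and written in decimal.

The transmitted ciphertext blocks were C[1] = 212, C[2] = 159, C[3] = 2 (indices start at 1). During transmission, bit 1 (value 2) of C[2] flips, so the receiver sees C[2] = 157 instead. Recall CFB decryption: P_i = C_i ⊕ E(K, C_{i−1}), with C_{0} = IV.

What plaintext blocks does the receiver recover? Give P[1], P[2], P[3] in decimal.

P[1] = 179, P[2] = 168, P[3] = 126

Only C[2] changed, to 157. In CFB, a change in C_i flips the same bit in P_i and garbles P_{i+1}. Decrypting the received ciphertext:
P[1]: E(K, 134) = 103; 212 ⊕ 103 = 179.
P[2]: E(K, 212) = 53; 157 ⊕ 53 = 168.
P[3]: E(K, 157) = 124; 2 ⊕ 124 = 126.
Blocks that differ from the original plaintext: P[2], P[3].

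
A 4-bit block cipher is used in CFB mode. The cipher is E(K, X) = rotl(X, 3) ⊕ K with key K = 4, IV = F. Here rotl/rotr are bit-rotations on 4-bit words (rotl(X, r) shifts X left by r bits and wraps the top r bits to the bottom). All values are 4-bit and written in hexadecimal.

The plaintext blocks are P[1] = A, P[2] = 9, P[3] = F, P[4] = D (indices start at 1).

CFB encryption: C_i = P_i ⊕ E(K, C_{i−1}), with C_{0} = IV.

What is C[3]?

C[3] = 1

C[1]: E(K, F) = B; A ⊕ B = 1.
C[2]: E(K, 1) = C; 9 ⊕ C = 5.
C[3]: E(K, 5) = E; F ⊕ E = 1.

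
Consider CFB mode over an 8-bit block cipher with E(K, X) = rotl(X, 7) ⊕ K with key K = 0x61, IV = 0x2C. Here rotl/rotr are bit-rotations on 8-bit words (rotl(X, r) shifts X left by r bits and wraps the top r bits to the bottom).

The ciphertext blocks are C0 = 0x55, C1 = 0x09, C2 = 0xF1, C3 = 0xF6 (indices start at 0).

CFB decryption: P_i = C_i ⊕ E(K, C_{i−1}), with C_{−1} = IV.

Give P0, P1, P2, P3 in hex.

P0: E(K, 0x2C) = 0x77; 0x55 ⊕ 0x77 = 0x22.
P1: E(K, 0x55) = 0xCB; 0x09 ⊕ 0xCB = 0xC2.
P2: E(K, 0x09) = 0xE5; 0xF1 ⊕ 0xE5 = 0x14.
P3: E(K, 0xF1) = 0x99; 0xF6 ⊕ 0x99 = 0x6F.

P0 = 0x22, P1 = 0xC2, P2 = 0x14, P3 = 0x6F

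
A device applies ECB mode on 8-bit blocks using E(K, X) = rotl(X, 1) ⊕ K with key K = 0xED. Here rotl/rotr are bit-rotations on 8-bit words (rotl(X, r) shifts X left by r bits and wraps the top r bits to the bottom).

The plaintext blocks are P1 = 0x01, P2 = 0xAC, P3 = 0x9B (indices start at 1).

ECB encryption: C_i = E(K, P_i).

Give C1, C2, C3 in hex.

C1 = 0xEF, C2 = 0xB4, C3 = 0xDA

C1: E(K, 0x01) = 0xEF.
C2: E(K, 0xAC) = 0xB4.
C3: E(K, 0x9B) = 0xDA.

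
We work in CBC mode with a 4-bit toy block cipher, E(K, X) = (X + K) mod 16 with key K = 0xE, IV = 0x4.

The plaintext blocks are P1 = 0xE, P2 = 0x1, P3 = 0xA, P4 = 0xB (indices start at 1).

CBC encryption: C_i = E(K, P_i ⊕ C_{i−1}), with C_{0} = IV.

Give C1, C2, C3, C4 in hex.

C1: P1 ⊕ 0x4 = 0xA; E(K, 0xA) = 0x8.
C2: P2 ⊕ 0x8 = 0x9; E(K, 0x9) = 0x7.
C3: P3 ⊕ 0x7 = 0xD; E(K, 0xD) = 0xB.
C4: P4 ⊕ 0xB = 0x0; E(K, 0x0) = 0xE.

C1 = 0x8, C2 = 0x7, C3 = 0xB, C4 = 0xE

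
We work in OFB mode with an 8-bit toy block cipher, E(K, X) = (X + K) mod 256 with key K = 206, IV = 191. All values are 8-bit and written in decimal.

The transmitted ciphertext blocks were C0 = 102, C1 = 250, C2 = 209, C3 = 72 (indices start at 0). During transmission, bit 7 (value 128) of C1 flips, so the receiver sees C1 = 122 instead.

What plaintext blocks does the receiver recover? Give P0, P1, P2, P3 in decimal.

OFB decryption: S_i = E(K, S_{i−1}) with S_{−1} = IV; P_i = C_i ⊕ S_i.
Only C1 changed, to 122. In OFB, a change in C_i flips the same bit in P_i only; the keystream is unaffected. Decrypting the received ciphertext:
P0: S = E(K, 191) = 141; 102 ⊕ 141 = 235.
P1: S = E(K, 141) = 91; 122 ⊕ 91 = 33.
P2: S = E(K, 91) = 41; 209 ⊕ 41 = 248.
P3: S = E(K, 41) = 247; 72 ⊕ 247 = 191.
Blocks that differ from the original plaintext: P1.

P0 = 235, P1 = 33, P2 = 248, P3 = 191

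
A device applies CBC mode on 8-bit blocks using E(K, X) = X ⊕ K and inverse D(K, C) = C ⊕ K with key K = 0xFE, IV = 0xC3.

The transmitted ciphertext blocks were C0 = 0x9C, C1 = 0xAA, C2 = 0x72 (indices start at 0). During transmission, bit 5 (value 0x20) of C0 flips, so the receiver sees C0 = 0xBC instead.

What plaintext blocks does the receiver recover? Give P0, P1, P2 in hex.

P0 = 0x81, P1 = 0xE8, P2 = 0x26

CBC decryption: P_i = D(K, C_i) ⊕ C_{i−1}, with C_{−1} = IV.
Only C0 changed, to 0xBC. In CBC, a change in C_i garbles P_i and flips the same bit in P_{i+1}. Decrypting the received ciphertext:
P0: D(K, 0xBC) = 0x42; 0x42 ⊕ 0xC3 = 0x81.
P1: D(K, 0xAA) = 0x54; 0x54 ⊕ 0xBC = 0xE8.
P2: D(K, 0x72) = 0x8C; 0x8C ⊕ 0xAA = 0x26.
Blocks that differ from the original plaintext: P0, P1.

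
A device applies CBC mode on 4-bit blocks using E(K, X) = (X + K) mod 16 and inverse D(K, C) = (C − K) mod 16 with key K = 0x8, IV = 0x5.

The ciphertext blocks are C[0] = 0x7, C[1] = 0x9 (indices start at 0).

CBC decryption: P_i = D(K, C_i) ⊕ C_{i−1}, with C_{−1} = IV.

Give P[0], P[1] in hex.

P[0] = 0xA, P[1] = 0x6

P[0]: D(K, 0x7) = 0xF; 0xF ⊕ 0x5 = 0xA.
P[1]: D(K, 0x9) = 0x1; 0x1 ⊕ 0x7 = 0x6.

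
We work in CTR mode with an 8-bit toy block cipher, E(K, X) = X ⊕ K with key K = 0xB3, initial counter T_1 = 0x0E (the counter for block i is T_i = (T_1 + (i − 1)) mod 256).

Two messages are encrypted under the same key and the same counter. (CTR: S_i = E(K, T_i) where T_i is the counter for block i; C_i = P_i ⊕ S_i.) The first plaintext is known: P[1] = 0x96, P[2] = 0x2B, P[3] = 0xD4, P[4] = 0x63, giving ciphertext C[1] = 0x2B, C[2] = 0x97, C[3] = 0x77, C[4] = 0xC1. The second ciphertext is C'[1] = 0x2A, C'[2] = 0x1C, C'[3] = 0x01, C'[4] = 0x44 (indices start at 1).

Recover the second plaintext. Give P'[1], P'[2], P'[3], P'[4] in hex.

P'[1] = 0x97, P'[2] = 0xA0, P'[3] = 0xA2, P'[4] = 0xE6

In CTR with a reused counter, both messages share the same keystream S_i, so C_i ⊕ C'_i = P_i ⊕ P'_i and thus P'_i = P_i ⊕ C_i ⊕ C'_i.
P'[1]: 0x96 ⊕ 0x2B ⊕ 0x2A = 0x97.
P'[2]: 0x2B ⊕ 0x97 ⊕ 0x1C = 0xA0.
P'[3]: 0xD4 ⊕ 0x77 ⊕ 0x01 = 0xA2.
P'[4]: 0x63 ⊕ 0xC1 ⊕ 0x44 = 0xE6.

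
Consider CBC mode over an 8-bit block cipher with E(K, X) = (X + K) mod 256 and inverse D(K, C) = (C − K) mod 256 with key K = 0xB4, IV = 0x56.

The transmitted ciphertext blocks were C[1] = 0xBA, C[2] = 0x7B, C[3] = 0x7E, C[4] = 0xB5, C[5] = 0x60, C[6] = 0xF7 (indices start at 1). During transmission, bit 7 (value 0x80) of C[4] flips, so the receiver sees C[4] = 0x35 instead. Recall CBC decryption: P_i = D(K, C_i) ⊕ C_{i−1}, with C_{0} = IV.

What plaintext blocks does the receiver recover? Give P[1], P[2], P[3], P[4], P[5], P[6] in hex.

Only C[4] changed, to 0x35. In CBC, a change in C_i garbles P_i and flips the same bit in P_{i+1}. Decrypting the received ciphertext:
P[1]: D(K, 0xBA) = 0x06; 0x06 ⊕ 0x56 = 0x50.
P[2]: D(K, 0x7B) = 0xC7; 0xC7 ⊕ 0xBA = 0x7D.
P[3]: D(K, 0x7E) = 0xCA; 0xCA ⊕ 0x7B = 0xB1.
P[4]: D(K, 0x35) = 0x81; 0x81 ⊕ 0x7E = 0xFF.
P[5]: D(K, 0x60) = 0xAC; 0xAC ⊕ 0x35 = 0x99.
P[6]: D(K, 0xF7) = 0x43; 0x43 ⊕ 0x60 = 0x23.
Blocks that differ from the original plaintext: P[4], P[5].

P[1] = 0x50, P[2] = 0x7D, P[3] = 0xB1, P[4] = 0xFF, P[5] = 0x99, P[6] = 0x23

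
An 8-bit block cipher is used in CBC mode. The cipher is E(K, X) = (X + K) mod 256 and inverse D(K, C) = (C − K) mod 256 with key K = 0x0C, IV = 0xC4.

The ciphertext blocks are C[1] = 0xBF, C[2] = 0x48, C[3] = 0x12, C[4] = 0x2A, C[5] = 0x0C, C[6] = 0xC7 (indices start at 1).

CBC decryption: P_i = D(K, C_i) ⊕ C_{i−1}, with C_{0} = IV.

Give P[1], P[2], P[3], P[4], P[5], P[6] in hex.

P[1]: D(K, 0xBF) = 0xB3; 0xB3 ⊕ 0xC4 = 0x77.
P[2]: D(K, 0x48) = 0x3C; 0x3C ⊕ 0xBF = 0x83.
P[3]: D(K, 0x12) = 0x06; 0x06 ⊕ 0x48 = 0x4E.
P[4]: D(K, 0x2A) = 0x1E; 0x1E ⊕ 0x12 = 0x0C.
P[5]: D(K, 0x0C) = 0x00; 0x00 ⊕ 0x2A = 0x2A.
P[6]: D(K, 0xC7) = 0xBB; 0xBB ⊕ 0x0C = 0xB7.

P[1] = 0x77, P[2] = 0x83, P[3] = 0x4E, P[4] = 0x0C, P[5] = 0x2A, P[6] = 0xB7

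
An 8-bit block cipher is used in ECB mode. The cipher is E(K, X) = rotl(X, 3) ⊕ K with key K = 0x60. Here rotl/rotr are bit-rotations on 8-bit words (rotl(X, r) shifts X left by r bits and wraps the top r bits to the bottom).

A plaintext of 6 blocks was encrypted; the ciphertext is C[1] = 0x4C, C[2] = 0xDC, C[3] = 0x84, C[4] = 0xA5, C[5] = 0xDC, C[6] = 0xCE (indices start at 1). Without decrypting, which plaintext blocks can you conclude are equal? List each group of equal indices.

ECB encrypts each block independently with the same key, so equal ciphertext blocks imply equal plaintext blocks.
C[2] = C[5] = 0xDC, so P[2] = P[5].

P[2] = P[5]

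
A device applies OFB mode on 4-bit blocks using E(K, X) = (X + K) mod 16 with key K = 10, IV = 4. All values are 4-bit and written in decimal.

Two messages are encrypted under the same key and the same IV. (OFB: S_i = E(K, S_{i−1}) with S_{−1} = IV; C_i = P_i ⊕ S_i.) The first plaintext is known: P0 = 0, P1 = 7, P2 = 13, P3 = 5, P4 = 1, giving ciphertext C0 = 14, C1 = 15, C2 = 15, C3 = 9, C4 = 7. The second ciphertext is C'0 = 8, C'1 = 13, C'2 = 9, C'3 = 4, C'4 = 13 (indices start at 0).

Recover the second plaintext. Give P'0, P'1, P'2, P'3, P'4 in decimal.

In OFB with a reused IV, both messages share the same keystream S_i, so C_i ⊕ C'_i = P_i ⊕ P'_i and thus P'_i = P_i ⊕ C_i ⊕ C'_i.
P'0: 0 ⊕ 14 ⊕ 8 = 6.
P'1: 7 ⊕ 15 ⊕ 13 = 5.
P'2: 13 ⊕ 15 ⊕ 9 = 11.
P'3: 5 ⊕ 9 ⊕ 4 = 8.
P'4: 1 ⊕ 7 ⊕ 13 = 11.

P'0 = 6, P'1 = 5, P'2 = 11, P'3 = 8, P'4 = 11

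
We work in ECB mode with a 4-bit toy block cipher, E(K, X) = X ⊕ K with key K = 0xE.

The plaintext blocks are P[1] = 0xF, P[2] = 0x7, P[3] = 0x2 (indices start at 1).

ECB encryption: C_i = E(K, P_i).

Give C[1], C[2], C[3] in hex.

C[1] = 0x1, C[2] = 0x9, C[3] = 0xC

C[1]: E(K, 0xF) = 0x1.
C[2]: E(K, 0x7) = 0x9.
C[3]: E(K, 0x2) = 0xC.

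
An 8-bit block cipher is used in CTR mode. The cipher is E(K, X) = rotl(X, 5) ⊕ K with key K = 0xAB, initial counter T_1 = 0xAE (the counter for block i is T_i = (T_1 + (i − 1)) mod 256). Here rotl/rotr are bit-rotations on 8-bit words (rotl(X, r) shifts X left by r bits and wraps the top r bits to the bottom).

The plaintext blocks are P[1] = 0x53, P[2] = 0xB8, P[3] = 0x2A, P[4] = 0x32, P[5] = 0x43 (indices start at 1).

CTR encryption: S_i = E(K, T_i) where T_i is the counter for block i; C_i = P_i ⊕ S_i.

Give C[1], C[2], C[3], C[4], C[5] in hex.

C[1]: T = 0xAE, S = E(K, T) = 0x7E; 0x53 ⊕ 0x7E = 0x2D.
C[2]: T = 0xAF, S = E(K, T) = 0x5E; 0xB8 ⊕ 0x5E = 0xE6.
C[3]: T = 0xB0, S = E(K, T) = 0xBD; 0x2A ⊕ 0xBD = 0x97.
C[4]: T = 0xB1, S = E(K, T) = 0x9D; 0x32 ⊕ 0x9D = 0xAF.
C[5]: T = 0xB2, S = E(K, T) = 0xFD; 0x43 ⊕ 0xFD = 0xBE.

C[1] = 0x2D, C[2] = 0xE6, C[3] = 0x97, C[4] = 0xAF, C[5] = 0xBE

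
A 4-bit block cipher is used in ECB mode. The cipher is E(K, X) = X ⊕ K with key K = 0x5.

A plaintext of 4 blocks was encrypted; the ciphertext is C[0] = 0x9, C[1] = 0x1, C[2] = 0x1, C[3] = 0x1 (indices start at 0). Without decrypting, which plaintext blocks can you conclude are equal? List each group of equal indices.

P[1] = P[2] = P[3]

ECB encrypts each block independently with the same key, so equal ciphertext blocks imply equal plaintext blocks.
C[1] = C[2] = C[3] = 0x1, so P[1] = P[2] = P[3].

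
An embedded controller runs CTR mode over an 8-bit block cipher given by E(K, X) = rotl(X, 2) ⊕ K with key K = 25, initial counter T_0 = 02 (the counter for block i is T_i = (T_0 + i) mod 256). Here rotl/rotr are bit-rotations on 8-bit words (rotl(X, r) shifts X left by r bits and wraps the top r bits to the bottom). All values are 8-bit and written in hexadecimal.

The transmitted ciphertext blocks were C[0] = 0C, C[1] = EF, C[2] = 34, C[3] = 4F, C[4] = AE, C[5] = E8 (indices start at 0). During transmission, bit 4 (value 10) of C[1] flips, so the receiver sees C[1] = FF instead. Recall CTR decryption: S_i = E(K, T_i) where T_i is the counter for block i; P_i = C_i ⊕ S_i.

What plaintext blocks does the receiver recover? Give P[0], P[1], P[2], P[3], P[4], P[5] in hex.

P[0] = 21, P[1] = D6, P[2] = 01, P[3] = 7E, P[4] = 93, P[5] = D1

Only C[1] changed, to FF. In CTR, a change in C_i flips the same bit in P_i only; the keystream is unaffected. Decrypting the received ciphertext:
P[0]: T = 02, S = E(K, T) = 2D; 0C ⊕ 2D = 21.
P[1]: T = 03, S = E(K, T) = 29; FF ⊕ 29 = D6.
P[2]: T = 04, S = E(K, T) = 35; 34 ⊕ 35 = 01.
P[3]: T = 05, S = E(K, T) = 31; 4F ⊕ 31 = 7E.
P[4]: T = 06, S = E(K, T) = 3D; AE ⊕ 3D = 93.
P[5]: T = 07, S = E(K, T) = 39; E8 ⊕ 39 = D1.
Blocks that differ from the original plaintext: P[1].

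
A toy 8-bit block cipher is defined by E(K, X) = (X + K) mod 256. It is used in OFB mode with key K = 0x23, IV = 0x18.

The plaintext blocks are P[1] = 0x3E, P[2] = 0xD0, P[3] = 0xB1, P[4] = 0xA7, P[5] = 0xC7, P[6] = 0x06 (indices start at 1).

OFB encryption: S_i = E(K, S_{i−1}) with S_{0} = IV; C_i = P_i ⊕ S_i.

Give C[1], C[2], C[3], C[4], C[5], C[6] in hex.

C[1]: S = E(K, 0x18) = 0x3B; 0x3E ⊕ 0x3B = 0x05.
C[2]: S = E(K, 0x3B) = 0x5E; 0xD0 ⊕ 0x5E = 0x8E.
C[3]: S = E(K, 0x5E) = 0x81; 0xB1 ⊕ 0x81 = 0x30.
C[4]: S = E(K, 0x81) = 0xA4; 0xA7 ⊕ 0xA4 = 0x03.
C[5]: S = E(K, 0xA4) = 0xC7; 0xC7 ⊕ 0xC7 = 0x00.
C[6]: S = E(K, 0xC7) = 0xEA; 0x06 ⊕ 0xEA = 0xEC.

C[1] = 0x05, C[2] = 0x8E, C[3] = 0x30, C[4] = 0x03, C[5] = 0x00, C[6] = 0xEC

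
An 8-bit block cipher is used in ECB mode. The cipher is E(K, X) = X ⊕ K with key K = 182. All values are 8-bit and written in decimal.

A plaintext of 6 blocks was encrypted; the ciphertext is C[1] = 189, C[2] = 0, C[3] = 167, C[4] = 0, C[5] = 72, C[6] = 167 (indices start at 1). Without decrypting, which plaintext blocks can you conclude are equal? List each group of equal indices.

P[2] = P[4]; P[3] = P[6]

ECB encrypts each block independently with the same key, so equal ciphertext blocks imply equal plaintext blocks.
C[2] = C[4] = 0, so P[2] = P[4].
C[3] = C[6] = 167, so P[3] = P[6].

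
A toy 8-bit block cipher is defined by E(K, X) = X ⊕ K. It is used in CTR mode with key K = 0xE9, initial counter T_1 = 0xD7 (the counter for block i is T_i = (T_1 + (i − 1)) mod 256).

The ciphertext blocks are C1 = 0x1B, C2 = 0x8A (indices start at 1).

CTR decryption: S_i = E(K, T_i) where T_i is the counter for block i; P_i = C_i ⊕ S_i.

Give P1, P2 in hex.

P1: T = 0xD7, S = E(K, T) = 0x3E; 0x1B ⊕ 0x3E = 0x25.
P2: T = 0xD8, S = E(K, T) = 0x31; 0x8A ⊕ 0x31 = 0xBB.

P1 = 0x25, P2 = 0xBB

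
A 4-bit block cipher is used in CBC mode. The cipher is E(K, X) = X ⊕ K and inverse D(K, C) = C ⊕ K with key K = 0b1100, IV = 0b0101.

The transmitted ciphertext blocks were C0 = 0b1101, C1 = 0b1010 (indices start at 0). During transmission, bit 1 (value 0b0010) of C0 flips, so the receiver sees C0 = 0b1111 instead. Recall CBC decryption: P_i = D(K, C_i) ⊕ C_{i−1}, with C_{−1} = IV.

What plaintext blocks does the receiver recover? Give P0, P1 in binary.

P0 = 0b0110, P1 = 0b1001

Only C0 changed, to 0b1111. In CBC, a change in C_i garbles P_i and flips the same bit in P_{i+1}. Decrypting the received ciphertext:
P0: D(K, 0b1111) = 0b0011; 0b0011 ⊕ 0b0101 = 0b0110.
P1: D(K, 0b1010) = 0b0110; 0b0110 ⊕ 0b1111 = 0b1001.
Blocks that differ from the original plaintext: P0, P1.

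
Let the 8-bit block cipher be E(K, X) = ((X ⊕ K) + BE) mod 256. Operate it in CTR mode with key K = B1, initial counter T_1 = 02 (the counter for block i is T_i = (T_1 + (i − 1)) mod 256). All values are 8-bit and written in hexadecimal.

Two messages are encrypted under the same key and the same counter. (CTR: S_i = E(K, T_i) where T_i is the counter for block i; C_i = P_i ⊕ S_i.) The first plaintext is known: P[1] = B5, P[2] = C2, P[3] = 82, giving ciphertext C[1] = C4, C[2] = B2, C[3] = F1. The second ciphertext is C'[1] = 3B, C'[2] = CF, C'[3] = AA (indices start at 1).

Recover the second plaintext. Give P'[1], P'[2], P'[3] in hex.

P'[1] = 4A, P'[2] = BF, P'[3] = D9

In CTR with a reused counter, both messages share the same keystream S_i, so C_i ⊕ C'_i = P_i ⊕ P'_i and thus P'_i = P_i ⊕ C_i ⊕ C'_i.
P'[1]: B5 ⊕ C4 ⊕ 3B = 4A.
P'[2]: C2 ⊕ B2 ⊕ CF = BF.
P'[3]: 82 ⊕ F1 ⊕ AA = D9.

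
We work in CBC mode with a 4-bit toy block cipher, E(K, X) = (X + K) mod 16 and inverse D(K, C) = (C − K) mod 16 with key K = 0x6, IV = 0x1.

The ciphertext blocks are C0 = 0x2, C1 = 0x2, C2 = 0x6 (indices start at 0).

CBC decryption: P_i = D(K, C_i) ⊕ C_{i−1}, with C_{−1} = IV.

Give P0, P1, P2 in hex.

P0: D(K, 0x2) = 0xC; 0xC ⊕ 0x1 = 0xD.
P1: D(K, 0x2) = 0xC; 0xC ⊕ 0x2 = 0xE.
P2: D(K, 0x6) = 0x0; 0x0 ⊕ 0x2 = 0x2.

P0 = 0xD, P1 = 0xE, P2 = 0x2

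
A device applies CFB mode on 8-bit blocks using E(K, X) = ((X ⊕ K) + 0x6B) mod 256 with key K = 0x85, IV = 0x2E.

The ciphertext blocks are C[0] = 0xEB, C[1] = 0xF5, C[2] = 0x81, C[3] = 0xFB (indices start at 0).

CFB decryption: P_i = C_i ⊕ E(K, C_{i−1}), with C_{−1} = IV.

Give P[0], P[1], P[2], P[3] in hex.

P[0] = 0xFD, P[1] = 0x2C, P[2] = 0x5A, P[3] = 0x94

P[0]: E(K, 0x2E) = 0x16; 0xEB ⊕ 0x16 = 0xFD.
P[1]: E(K, 0xEB) = 0xD9; 0xF5 ⊕ 0xD9 = 0x2C.
P[2]: E(K, 0xF5) = 0xDB; 0x81 ⊕ 0xDB = 0x5A.
P[3]: E(K, 0x81) = 0x6F; 0xFB ⊕ 0x6F = 0x94.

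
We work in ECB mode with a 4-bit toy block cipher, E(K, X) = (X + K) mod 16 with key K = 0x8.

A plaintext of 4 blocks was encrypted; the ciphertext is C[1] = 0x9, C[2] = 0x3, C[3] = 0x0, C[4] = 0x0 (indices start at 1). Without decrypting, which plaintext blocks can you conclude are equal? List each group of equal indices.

P[3] = P[4]

ECB encrypts each block independently with the same key, so equal ciphertext blocks imply equal plaintext blocks.
C[3] = C[4] = 0x0, so P[3] = P[4].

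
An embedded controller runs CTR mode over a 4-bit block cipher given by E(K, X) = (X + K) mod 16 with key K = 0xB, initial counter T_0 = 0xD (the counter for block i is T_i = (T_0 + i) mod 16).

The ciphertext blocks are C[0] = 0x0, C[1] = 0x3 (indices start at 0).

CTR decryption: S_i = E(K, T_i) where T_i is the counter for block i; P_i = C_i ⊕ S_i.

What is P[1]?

P[1] = 0xA

P[1]: T = 0xE, S = E(K, T) = 0x9; 0x3 ⊕ 0x9 = 0xA.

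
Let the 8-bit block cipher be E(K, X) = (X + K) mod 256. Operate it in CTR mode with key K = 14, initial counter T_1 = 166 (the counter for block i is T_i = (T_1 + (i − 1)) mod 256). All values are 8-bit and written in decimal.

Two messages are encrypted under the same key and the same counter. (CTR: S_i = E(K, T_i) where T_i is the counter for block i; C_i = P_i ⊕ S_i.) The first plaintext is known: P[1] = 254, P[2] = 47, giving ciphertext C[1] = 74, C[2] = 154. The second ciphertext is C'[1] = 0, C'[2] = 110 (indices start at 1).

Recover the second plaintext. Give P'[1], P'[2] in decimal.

In CTR with a reused counter, both messages share the same keystream S_i, so C_i ⊕ C'_i = P_i ⊕ P'_i and thus P'_i = P_i ⊕ C_i ⊕ C'_i.
P'[1]: 254 ⊕ 74 ⊕ 0 = 180.
P'[2]: 47 ⊕ 154 ⊕ 110 = 219.

P'[1] = 180, P'[2] = 219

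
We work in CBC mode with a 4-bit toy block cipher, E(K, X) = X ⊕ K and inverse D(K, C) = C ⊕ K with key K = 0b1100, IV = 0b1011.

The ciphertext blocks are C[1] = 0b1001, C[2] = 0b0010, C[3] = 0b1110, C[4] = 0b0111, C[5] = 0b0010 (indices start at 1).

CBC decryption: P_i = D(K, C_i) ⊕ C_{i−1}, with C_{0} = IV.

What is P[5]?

P[5]: D(K, 0b0010) = 0b1110; 0b1110 ⊕ 0b0111 = 0b1001.

P[5] = 0b1001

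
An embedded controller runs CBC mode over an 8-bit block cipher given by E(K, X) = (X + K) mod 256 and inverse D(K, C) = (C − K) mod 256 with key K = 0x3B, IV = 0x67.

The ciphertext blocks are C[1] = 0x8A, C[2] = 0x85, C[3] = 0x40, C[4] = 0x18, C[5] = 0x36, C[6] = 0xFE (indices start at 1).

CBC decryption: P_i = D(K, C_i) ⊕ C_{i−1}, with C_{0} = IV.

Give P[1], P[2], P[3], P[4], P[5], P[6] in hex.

P[1] = 0x28, P[2] = 0xC0, P[3] = 0x80, P[4] = 0x9D, P[5] = 0xE3, P[6] = 0xF5

P[1]: D(K, 0x8A) = 0x4F; 0x4F ⊕ 0x67 = 0x28.
P[2]: D(K, 0x85) = 0x4A; 0x4A ⊕ 0x8A = 0xC0.
P[3]: D(K, 0x40) = 0x05; 0x05 ⊕ 0x85 = 0x80.
P[4]: D(K, 0x18) = 0xDD; 0xDD ⊕ 0x40 = 0x9D.
P[5]: D(K, 0x36) = 0xFB; 0xFB ⊕ 0x18 = 0xE3.
P[6]: D(K, 0xFE) = 0xC3; 0xC3 ⊕ 0x36 = 0xF5.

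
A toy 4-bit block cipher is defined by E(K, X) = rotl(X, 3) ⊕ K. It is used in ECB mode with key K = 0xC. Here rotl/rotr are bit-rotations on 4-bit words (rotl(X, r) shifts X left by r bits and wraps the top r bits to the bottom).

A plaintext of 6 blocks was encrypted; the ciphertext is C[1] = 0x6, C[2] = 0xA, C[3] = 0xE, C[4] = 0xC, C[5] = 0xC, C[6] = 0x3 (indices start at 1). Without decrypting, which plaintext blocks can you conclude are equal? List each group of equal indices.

P[4] = P[5]

ECB encrypts each block independently with the same key, so equal ciphertext blocks imply equal plaintext blocks.
C[4] = C[5] = 0xC, so P[4] = P[5].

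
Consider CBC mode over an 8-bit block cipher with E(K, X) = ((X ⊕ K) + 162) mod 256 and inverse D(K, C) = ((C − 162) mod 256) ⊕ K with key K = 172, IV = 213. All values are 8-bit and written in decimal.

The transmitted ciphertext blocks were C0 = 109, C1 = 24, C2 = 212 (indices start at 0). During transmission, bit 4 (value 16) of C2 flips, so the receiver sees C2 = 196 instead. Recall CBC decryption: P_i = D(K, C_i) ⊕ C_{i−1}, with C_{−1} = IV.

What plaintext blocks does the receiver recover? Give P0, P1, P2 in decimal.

P0 = 178, P1 = 183, P2 = 150

Only C2 changed, to 196. In CBC, a change in C_i garbles P_i and flips the same bit in P_{i+1}. Decrypting the received ciphertext:
P0: D(K, 109) = 103; 103 ⊕ 213 = 178.
P1: D(K, 24) = 218; 218 ⊕ 109 = 183.
P2: D(K, 196) = 142; 142 ⊕ 24 = 150.
Blocks that differ from the original plaintext: P2.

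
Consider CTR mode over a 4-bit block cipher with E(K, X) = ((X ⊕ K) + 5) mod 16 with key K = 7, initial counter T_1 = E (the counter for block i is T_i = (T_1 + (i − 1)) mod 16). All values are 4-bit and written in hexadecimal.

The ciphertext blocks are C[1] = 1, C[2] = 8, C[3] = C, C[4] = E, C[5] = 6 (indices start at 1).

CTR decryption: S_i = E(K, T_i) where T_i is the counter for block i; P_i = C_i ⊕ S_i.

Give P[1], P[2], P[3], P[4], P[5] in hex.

P[1]: T = E, S = E(K, T) = E; 1 ⊕ E = F.
P[2]: T = F, S = E(K, T) = D; 8 ⊕ D = 5.
P[3]: T = 0, S = E(K, T) = C; C ⊕ C = 0.
P[4]: T = 1, S = E(K, T) = B; E ⊕ B = 5.
P[5]: T = 2, S = E(K, T) = A; 6 ⊕ A = C.

P[1] = F, P[2] = 5, P[3] = 0, P[4] = 5, P[5] = C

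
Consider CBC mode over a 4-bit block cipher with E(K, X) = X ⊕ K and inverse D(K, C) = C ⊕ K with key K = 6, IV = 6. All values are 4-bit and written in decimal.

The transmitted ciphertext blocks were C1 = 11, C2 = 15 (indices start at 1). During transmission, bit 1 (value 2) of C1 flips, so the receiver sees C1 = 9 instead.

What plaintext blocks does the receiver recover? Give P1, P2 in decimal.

P1 = 9, P2 = 0

CBC decryption: P_i = D(K, C_i) ⊕ C_{i−1}, with C_{0} = IV.
Only C1 changed, to 9. In CBC, a change in C_i garbles P_i and flips the same bit in P_{i+1}. Decrypting the received ciphertext:
P1: D(K, 9) = 15; 15 ⊕ 6 = 9.
P2: D(K, 15) = 9; 9 ⊕ 9 = 0.
Blocks that differ from the original plaintext: P1, P2.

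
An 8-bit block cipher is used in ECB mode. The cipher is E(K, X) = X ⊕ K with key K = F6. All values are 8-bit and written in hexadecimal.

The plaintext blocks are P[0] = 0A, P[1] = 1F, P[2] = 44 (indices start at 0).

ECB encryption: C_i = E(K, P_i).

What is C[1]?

C[1] = E9

C[1]: E(K, 1F) = E9.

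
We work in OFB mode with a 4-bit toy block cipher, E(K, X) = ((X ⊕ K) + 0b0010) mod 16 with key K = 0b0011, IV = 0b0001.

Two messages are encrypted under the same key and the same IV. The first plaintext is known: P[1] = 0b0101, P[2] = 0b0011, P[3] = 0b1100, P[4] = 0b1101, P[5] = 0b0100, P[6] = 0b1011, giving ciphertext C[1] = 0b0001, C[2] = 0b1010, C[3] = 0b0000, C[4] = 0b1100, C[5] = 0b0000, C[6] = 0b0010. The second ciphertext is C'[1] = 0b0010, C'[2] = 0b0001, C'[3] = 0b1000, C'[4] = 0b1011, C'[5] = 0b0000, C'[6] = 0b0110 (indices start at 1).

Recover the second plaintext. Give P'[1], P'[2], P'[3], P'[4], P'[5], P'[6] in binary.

P'[1] = 0b0110, P'[2] = 0b1000, P'[3] = 0b0100, P'[4] = 0b1010, P'[5] = 0b0100, P'[6] = 0b1111

In OFB with a reused IV, both messages share the same keystream S_i, so C_i ⊕ C'_i = P_i ⊕ P'_i and thus P'_i = P_i ⊕ C_i ⊕ C'_i.
P'[1]: 0b0101 ⊕ 0b0001 ⊕ 0b0010 = 0b0110.
P'[2]: 0b0011 ⊕ 0b1010 ⊕ 0b0001 = 0b1000.
P'[3]: 0b1100 ⊕ 0b0000 ⊕ 0b1000 = 0b0100.
P'[4]: 0b1101 ⊕ 0b1100 ⊕ 0b1011 = 0b1010.
P'[5]: 0b0100 ⊕ 0b0000 ⊕ 0b0000 = 0b0100.
P'[6]: 0b1011 ⊕ 0b0010 ⊕ 0b0110 = 0b1111.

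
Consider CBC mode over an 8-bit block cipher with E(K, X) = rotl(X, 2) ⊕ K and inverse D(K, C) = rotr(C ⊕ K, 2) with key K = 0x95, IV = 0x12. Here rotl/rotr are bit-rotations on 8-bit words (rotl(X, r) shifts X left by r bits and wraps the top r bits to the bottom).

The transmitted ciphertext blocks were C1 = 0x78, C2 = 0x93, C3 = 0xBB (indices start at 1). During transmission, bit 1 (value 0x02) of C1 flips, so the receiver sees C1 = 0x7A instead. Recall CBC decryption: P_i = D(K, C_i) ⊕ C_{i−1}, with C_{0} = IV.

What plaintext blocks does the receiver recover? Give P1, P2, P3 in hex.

Only C1 changed, to 0x7A. In CBC, a change in C_i garbles P_i and flips the same bit in P_{i+1}. Decrypting the received ciphertext:
P1: D(K, 0x7A) = 0xFB; 0xFB ⊕ 0x12 = 0xE9.
P2: D(K, 0x93) = 0x81; 0x81 ⊕ 0x7A = 0xFB.
P3: D(K, 0xBB) = 0x8B; 0x8B ⊕ 0x93 = 0x18.
Blocks that differ from the original plaintext: P1, P2.

P1 = 0xE9, P2 = 0xFB, P3 = 0x18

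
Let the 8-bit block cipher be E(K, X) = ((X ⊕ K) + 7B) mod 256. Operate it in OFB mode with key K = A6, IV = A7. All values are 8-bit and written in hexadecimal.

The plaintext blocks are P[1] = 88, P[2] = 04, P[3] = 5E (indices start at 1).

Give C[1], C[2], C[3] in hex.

OFB encryption: S_i = E(K, S_{i−1}) with S_{0} = IV; C_i = P_i ⊕ S_i.
C[1]: S = E(K, A7) = 7C; 88 ⊕ 7C = F4.
C[2]: S = E(K, 7C) = 55; 04 ⊕ 55 = 51.
C[3]: S = E(K, 55) = 6E; 5E ⊕ 6E = 30.

C[1] = F4, C[2] = 51, C[3] = 30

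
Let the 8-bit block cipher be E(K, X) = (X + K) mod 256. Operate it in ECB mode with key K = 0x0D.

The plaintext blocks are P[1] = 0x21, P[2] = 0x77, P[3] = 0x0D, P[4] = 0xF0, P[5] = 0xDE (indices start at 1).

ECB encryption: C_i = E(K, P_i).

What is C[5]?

C[5] = 0xEB

C[5]: E(K, 0xDE) = 0xEB.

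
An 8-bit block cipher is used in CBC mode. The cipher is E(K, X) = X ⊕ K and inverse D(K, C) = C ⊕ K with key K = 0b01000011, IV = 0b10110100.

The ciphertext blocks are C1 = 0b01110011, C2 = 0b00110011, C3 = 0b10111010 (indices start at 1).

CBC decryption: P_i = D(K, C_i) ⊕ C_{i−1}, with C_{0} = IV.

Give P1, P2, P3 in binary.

P1 = 0b10000100, P2 = 0b00000011, P3 = 0b11001010

P1: D(K, 0b01110011) = 0b00110000; 0b00110000 ⊕ 0b10110100 = 0b10000100.
P2: D(K, 0b00110011) = 0b01110000; 0b01110000 ⊕ 0b01110011 = 0b00000011.
P3: D(K, 0b10111010) = 0b11111001; 0b11111001 ⊕ 0b00110011 = 0b11001010.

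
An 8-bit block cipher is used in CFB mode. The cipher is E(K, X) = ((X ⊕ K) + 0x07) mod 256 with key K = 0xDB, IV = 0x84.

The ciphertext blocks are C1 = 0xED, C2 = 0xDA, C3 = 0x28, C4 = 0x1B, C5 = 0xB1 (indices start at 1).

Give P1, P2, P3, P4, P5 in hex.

P1 = 0x8B, P2 = 0xE7, P3 = 0x20, P4 = 0xE1, P5 = 0x76

CFB decryption: P_i = C_i ⊕ E(K, C_{i−1}), with C_{0} = IV.
P1: E(K, 0x84) = 0x66; 0xED ⊕ 0x66 = 0x8B.
P2: E(K, 0xED) = 0x3D; 0xDA ⊕ 0x3D = 0xE7.
P3: E(K, 0xDA) = 0x08; 0x28 ⊕ 0x08 = 0x20.
P4: E(K, 0x28) = 0xFA; 0x1B ⊕ 0xFA = 0xE1.
P5: E(K, 0x1B) = 0xC7; 0xB1 ⊕ 0xC7 = 0x76.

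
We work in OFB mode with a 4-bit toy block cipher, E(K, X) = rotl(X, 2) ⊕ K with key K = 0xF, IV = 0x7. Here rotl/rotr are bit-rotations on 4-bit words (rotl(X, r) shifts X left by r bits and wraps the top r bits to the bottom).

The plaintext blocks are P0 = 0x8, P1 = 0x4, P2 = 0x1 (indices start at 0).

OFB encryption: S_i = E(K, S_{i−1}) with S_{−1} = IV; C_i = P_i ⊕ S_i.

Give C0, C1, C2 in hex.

C0 = 0xA, C1 = 0x3, C2 = 0x3

C0: S = E(K, 0x7) = 0x2; 0x8 ⊕ 0x2 = 0xA.
C1: S = E(K, 0x2) = 0x7; 0x4 ⊕ 0x7 = 0x3.
C2: S = E(K, 0x7) = 0x2; 0x1 ⊕ 0x2 = 0x3.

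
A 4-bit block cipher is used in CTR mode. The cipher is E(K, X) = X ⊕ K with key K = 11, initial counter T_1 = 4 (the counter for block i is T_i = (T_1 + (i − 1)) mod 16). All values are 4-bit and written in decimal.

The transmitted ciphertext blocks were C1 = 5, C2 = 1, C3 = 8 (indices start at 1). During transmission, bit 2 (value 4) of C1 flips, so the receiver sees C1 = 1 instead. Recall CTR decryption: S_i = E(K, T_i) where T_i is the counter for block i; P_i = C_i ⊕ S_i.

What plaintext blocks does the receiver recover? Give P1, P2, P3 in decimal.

Only C1 changed, to 1. In CTR, a change in C_i flips the same bit in P_i only; the keystream is unaffected. Decrypting the received ciphertext:
P1: T = 4, S = E(K, T) = 15; 1 ⊕ 15 = 14.
P2: T = 5, S = E(K, T) = 14; 1 ⊕ 14 = 15.
P3: T = 6, S = E(K, T) = 13; 8 ⊕ 13 = 5.
Blocks that differ from the original plaintext: P1.

P1 = 14, P2 = 15, P3 = 5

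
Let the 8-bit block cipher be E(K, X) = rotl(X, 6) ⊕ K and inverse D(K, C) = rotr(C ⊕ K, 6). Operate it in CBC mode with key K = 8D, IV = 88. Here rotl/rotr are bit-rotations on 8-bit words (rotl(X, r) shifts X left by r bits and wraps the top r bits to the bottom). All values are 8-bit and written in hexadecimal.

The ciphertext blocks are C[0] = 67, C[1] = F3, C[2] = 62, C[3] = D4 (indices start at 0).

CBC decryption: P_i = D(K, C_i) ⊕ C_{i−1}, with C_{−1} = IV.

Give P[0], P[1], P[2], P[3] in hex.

P[0]: D(K, 67) = AB; AB ⊕ 88 = 23.
P[1]: D(K, F3) = F9; F9 ⊕ 67 = 9E.
P[2]: D(K, 62) = BF; BF ⊕ F3 = 4C.
P[3]: D(K, D4) = 65; 65 ⊕ 62 = 07.

P[0] = 23, P[1] = 9E, P[2] = 4C, P[3] = 07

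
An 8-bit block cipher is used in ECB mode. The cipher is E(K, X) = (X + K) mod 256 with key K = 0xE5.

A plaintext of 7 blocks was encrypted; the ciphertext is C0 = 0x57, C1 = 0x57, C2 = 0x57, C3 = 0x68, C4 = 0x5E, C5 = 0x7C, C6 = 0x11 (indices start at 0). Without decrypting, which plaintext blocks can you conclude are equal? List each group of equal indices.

P0 = P1 = P2

ECB encrypts each block independently with the same key, so equal ciphertext blocks imply equal plaintext blocks.
C0 = C1 = C2 = 0x57, so P0 = P1 = P2.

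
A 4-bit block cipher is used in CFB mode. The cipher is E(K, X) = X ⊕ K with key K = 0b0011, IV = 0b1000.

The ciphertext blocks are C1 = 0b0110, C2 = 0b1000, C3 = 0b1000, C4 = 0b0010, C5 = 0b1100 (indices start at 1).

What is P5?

P5 = 0b1101

CFB decryption: P_i = C_i ⊕ E(K, C_{i−1}), with C_{0} = IV.
P5: E(K, 0b0010) = 0b0001; 0b1100 ⊕ 0b0001 = 0b1101.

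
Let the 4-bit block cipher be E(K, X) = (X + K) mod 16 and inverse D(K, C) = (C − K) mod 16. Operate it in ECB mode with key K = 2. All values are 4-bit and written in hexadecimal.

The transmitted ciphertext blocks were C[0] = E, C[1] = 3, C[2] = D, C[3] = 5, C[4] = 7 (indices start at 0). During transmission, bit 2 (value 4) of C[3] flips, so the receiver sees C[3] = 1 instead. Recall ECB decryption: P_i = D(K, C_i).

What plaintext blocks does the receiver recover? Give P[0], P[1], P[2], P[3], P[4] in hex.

P[0] = C, P[1] = 1, P[2] = B, P[3] = F, P[4] = 5

Only C[3] changed, to 1. In ECB, a change in C_i affects only P_i. Decrypting the received ciphertext:
P[0]: D(K, E) = C.
P[1]: D(K, 3) = 1.
P[2]: D(K, D) = B.
P[3]: D(K, 1) = F.
P[4]: D(K, 7) = 5.
Blocks that differ from the original plaintext: P[3].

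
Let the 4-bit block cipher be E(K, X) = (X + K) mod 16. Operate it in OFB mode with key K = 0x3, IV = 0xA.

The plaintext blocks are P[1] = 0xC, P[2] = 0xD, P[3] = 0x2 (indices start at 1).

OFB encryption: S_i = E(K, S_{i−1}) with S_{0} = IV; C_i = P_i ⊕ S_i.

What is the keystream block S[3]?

C[1]: S = E(K, 0xA) = 0xD; 0xC ⊕ 0xD = 0x1.
C[2]: S = E(K, 0xD) = 0x0; 0xD ⊕ 0x0 = 0xD.
C[3]: S = E(K, 0x0) = 0x3; 0x2 ⊕ 0x3 = 0x1.
So S[3] = 0x3.

0x3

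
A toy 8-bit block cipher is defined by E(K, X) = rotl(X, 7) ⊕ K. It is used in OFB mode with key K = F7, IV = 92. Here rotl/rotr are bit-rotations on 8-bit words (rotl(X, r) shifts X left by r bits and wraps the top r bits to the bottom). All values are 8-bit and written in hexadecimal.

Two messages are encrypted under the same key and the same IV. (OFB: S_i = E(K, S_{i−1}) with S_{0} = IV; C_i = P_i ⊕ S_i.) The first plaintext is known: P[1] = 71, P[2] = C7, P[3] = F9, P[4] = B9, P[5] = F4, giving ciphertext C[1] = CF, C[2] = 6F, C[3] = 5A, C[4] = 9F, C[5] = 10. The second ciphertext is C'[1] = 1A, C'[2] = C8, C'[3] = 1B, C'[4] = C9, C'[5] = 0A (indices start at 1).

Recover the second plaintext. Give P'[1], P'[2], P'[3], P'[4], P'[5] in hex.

In OFB with a reused IV, both messages share the same keystream S_i, so C_i ⊕ C'_i = P_i ⊕ P'_i and thus P'_i = P_i ⊕ C_i ⊕ C'_i.
P'[1]: 71 ⊕ CF ⊕ 1A = A4.
P'[2]: C7 ⊕ 6F ⊕ C8 = 60.
P'[3]: F9 ⊕ 5A ⊕ 1B = B8.
P'[4]: B9 ⊕ 9F ⊕ C9 = EF.
P'[5]: F4 ⊕ 10 ⊕ 0A = EE.

P'[1] = A4, P'[2] = 60, P'[3] = B8, P'[4] = EF, P'[5] = EE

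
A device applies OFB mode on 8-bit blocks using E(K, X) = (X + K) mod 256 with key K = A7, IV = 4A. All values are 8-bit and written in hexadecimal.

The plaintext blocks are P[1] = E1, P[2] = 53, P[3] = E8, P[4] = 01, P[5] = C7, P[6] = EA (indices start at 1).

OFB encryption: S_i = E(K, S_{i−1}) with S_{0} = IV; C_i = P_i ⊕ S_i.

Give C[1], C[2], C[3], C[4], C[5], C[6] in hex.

C[1]: S = E(K, 4A) = F1; E1 ⊕ F1 = 10.
C[2]: S = E(K, F1) = 98; 53 ⊕ 98 = CB.
C[3]: S = E(K, 98) = 3F; E8 ⊕ 3F = D7.
C[4]: S = E(K, 3F) = E6; 01 ⊕ E6 = E7.
C[5]: S = E(K, E6) = 8D; C7 ⊕ 8D = 4A.
C[6]: S = E(K, 8D) = 34; EA ⊕ 34 = DE.

C[1] = 10, C[2] = CB, C[3] = D7, C[4] = E7, C[5] = 4A, C[6] = DE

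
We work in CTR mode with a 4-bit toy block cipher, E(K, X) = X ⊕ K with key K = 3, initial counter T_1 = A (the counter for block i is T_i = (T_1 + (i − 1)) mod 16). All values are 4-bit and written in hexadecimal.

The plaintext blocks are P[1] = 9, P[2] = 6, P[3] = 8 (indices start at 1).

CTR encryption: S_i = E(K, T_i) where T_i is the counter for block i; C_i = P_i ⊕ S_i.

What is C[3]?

C[1]: T = A, S = E(K, T) = 9; 9 ⊕ 9 = 0.
C[2]: T = B, S = E(K, T) = 8; 6 ⊕ 8 = E.
C[3]: T = C, S = E(K, T) = F; 8 ⊕ F = 7.

C[3] = 7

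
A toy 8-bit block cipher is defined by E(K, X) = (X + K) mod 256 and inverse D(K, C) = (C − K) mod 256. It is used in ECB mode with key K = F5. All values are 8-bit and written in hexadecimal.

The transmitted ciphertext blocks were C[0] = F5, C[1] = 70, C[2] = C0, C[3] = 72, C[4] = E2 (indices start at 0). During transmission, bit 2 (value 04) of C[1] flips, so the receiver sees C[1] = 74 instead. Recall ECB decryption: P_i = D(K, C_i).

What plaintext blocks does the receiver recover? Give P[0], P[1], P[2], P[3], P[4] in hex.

Only C[1] changed, to 74. In ECB, a change in C_i affects only P_i. Decrypting the received ciphertext:
P[0]: D(K, F5) = 00.
P[1]: D(K, 74) = 7F.
P[2]: D(K, C0) = CB.
P[3]: D(K, 72) = 7D.
P[4]: D(K, E2) = ED.
Blocks that differ from the original plaintext: P[1].

P[0] = 00, P[1] = 7F, P[2] = CB, P[3] = 7D, P[4] = ED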